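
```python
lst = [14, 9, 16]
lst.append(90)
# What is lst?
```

[14, 9, 16, 90]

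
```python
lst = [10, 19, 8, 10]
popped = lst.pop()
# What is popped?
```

10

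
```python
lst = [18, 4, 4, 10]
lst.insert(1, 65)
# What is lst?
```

[18, 65, 4, 4, 10]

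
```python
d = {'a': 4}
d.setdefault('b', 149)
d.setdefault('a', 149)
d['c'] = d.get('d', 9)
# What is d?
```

After line 1: d = {'a': 4}
After line 2 (setdefault adds 'b'=149): d = {'a': 4, 'b': 149}
After line 3 (setdefault 'a' no-op, already exists): d = {'a': 4, 'b': 149}
After line 4 (get('d', 9) returns default since 'd' not in d): d = {'a': 4, 'b': 149, 'c': 9}

{'a': 4, 'b': 149, 'c': 9}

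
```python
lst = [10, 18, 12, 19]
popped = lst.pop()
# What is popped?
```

19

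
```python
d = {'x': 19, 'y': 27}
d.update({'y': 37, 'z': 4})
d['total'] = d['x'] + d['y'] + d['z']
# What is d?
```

After line 1: d = {'x': 19, 'y': 27}
After line 2 (y overwritten, z added): d = {'x': 19, 'y': 37, 'z': 4}
After line 3 (total = 19 + 37 + 4 = 60): d = {'x': 19, 'y': 37, 'z': 4, 'total': 60}

{'x': 19, 'y': 37, 'z': 4, 'total': 60}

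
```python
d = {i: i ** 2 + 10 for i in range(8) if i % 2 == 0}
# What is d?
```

{0: 10, 2: 14, 4: 26, 6: 46}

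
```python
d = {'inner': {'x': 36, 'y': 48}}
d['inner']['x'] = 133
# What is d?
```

After line 1: d = {'inner': {'x': 36, 'y': 48}}
After line 2 (inner x overwritten): d = {'inner': {'x': 133, 'y': 48}}

{'inner': {'x': 133, 'y': 48}}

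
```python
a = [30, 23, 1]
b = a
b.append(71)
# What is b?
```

After line 1: a = [30, 23, 1]
After line 2 (b = a is an alias, same object): a = [30, 23, 1], b = [30, 23, 1]
After line 3 (b.append mutates the shared list): a = [30, 23, 1, 71], b = [30, 23, 1, 71]

[30, 23, 1, 71]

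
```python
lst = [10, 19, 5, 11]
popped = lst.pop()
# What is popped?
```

11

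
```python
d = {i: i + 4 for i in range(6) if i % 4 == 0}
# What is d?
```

{0: 4, 4: 8}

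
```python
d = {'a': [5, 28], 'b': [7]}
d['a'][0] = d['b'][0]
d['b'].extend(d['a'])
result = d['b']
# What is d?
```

After line 1: d = {'a': [5, 28], 'b': [7]}
After line 2 (a[0] = b[0] = 7): d = {'a': [7, 28], 'b': [7]}
After line 3 (b.extend(a) appends [7, 28]): d = {'a': [7, 28], 'b': [7, 7, 28]}
After line 4: result = d['b'] = [7, 7, 28]

{'a': [7, 28], 'b': [7, 7, 28]}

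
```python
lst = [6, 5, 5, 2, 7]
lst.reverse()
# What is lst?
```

[7, 2, 5, 5, 6]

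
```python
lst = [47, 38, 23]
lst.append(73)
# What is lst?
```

[47, 38, 23, 73]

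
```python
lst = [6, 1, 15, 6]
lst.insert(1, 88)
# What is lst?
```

[6, 88, 1, 15, 6]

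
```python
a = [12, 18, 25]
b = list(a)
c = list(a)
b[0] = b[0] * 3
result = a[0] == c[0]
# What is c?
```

After line 1: a = [12, 18, 25]
After line 2 (b = list(a), copy): a = [12, 18, 25], b = [12, 18, 25]
After line 3 (c = list(a) is a copy, new object): c = [12, 18, 25]
After line 4 (b[0] = 12 * 3 = 36; only b mutates (copy)): a = [12, 18, 25], b = [36, 18, 25], c = [12, 18, 25]
After line 5 (a[0] = 12, c[0] = 12; result = True)

[12, 18, 25]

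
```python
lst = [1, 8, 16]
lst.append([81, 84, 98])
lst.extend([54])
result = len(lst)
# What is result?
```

After line 1: lst = [1, 8, 16]
After line 2 (append adds [81, 84, 98] as single element): lst = [1, 8, 16, [81, 84, 98]]
After line 3 (extend unpacks [54], adds 54): lst = [1, 8, 16, [81, 84, 98], 54]
After line 4: result = len(lst) = 5

5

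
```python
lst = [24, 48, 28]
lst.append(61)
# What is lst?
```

[24, 48, 28, 61]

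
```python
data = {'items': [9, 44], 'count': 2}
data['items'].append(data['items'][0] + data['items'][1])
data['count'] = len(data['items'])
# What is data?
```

After line 1: data = {'items': [9, 44], 'count': 2}
After line 2 (append 9 + 44 = 53): data = {'items': [9, 44, 53], 'count': 2}
After line 3 (count = len(items) = 3): data = {'items': [9, 44, 53], 'count': 3}

{'items': [9, 44, 53], 'count': 3}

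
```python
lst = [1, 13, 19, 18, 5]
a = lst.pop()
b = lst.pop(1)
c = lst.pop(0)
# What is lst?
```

After line 1: lst = [1, 13, 19, 18, 5]
After line 2 (pop() -> a = 5): lst = [1, 13, 19, 18]
After line 3 (pop(1) -> b = 13): lst = [1, 19, 18]
After line 4 (pop(0) -> c = 1): lst = [19, 18]

[19, 18]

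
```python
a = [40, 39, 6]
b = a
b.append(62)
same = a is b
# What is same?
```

After line 1: a = [40, 39, 6]
After line 2 (b = a is an alias, same object): a = [40, 39, 6], b = [40, 39, 6]
After line 3 (b.append mutates the shared list): a = [40, 39, 6, 62], b = [40, 39, 6, 62]
After line 4 (same = a is b; same object -> True): same = True

True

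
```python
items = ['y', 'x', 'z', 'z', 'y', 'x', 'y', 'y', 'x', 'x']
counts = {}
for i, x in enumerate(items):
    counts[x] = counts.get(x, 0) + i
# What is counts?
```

Initial: counts = {}, items = ['y', 'x', 'z', 'z', 'y', 'x', 'y', 'y', 'x', 'x']
i=0, x='y': counts = {'y': 0}
i=1, x='x': counts = {'y': 0, 'x': 1}
i=2, x='z': counts = {'y': 0, 'x': 1, 'z': 2}
i=3, x='z': counts = {'y': 0, 'x': 1, 'z': 5}
i=4, x='y': counts = {'y': 4, 'x': 1, 'z': 5}
i=5, x='x': counts = {'y': 4, 'x': 6, 'z': 5}
i=6, x='y': counts = {'y': 10, 'x': 6, 'z': 5}
i=7, x='y': counts = {'y': 17, 'x': 6, 'z': 5}
i=8, x='x': counts = {'y': 17, 'x': 14, 'z': 5}
i=9, x='x': counts = {'y': 17, 'x': 23, 'z': 5}

{'y': 17, 'x': 23, 'z': 5}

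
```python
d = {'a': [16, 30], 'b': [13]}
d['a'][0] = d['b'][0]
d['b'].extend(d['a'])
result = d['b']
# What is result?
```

After line 1: d = {'a': [16, 30], 'b': [13]}
After line 2 (a[0] = b[0] = 13): d = {'a': [13, 30], 'b': [13]}
After line 3 (b.extend(a) appends [13, 30]): d = {'a': [13, 30], 'b': [13, 13, 30]}
After line 4: result = d['b'] = [13, 13, 30]

[13, 13, 30]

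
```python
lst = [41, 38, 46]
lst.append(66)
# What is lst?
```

[41, 38, 46, 66]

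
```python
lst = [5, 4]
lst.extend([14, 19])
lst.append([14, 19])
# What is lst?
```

After line 1: lst = [5, 4]
After line 2 (extend unpacks [14, 19]): lst = [5, 4, 14, 19]
After line 3 (append adds [14, 19] as single element): lst = [5, 4, 14, 19, [14, 19]]

[5, 4, 14, 19, [14, 19]]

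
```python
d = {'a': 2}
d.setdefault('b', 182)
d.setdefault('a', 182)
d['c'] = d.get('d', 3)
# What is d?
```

After line 1: d = {'a': 2}
After line 2 (setdefault adds 'b'=182): d = {'a': 2, 'b': 182}
After line 3 (setdefault 'a' no-op, already exists): d = {'a': 2, 'b': 182}
After line 4 (get('d', 3) returns default since 'd' not in d): d = {'a': 2, 'b': 182, 'c': 3}

{'a': 2, 'b': 182, 'c': 3}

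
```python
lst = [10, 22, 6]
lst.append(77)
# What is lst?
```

[10, 22, 6, 77]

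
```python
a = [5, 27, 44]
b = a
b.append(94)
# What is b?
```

After line 1: a = [5, 27, 44]
After line 2 (b = a is an alias, same object): a = [5, 27, 44], b = [5, 27, 44]
After line 3 (b.append mutates the shared list): a = [5, 27, 44, 94], b = [5, 27, 44, 94]

[5, 27, 44, 94]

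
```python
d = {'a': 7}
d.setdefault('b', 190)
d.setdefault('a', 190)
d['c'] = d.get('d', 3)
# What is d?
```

After line 1: d = {'a': 7}
After line 2 (setdefault adds 'b'=190): d = {'a': 7, 'b': 190}
After line 3 (setdefault 'a' no-op, already exists): d = {'a': 7, 'b': 190}
After line 4 (get('d', 3) returns default since 'd' not in d): d = {'a': 7, 'b': 190, 'c': 3}

{'a': 7, 'b': 190, 'c': 3}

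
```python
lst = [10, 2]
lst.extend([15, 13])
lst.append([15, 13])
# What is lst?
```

After line 1: lst = [10, 2]
After line 2 (extend unpacks [15, 13]): lst = [10, 2, 15, 13]
After line 3 (append adds [15, 13] as single element): lst = [10, 2, 15, 13, [15, 13]]

[10, 2, 15, 13, [15, 13]]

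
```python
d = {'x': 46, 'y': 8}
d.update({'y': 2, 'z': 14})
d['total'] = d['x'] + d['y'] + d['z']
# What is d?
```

After line 1: d = {'x': 46, 'y': 8}
After line 2 (y overwritten, z added): d = {'x': 46, 'y': 2, 'z': 14}
After line 3 (total = 46 + 2 + 14 = 62): d = {'x': 46, 'y': 2, 'z': 14, 'total': 62}

{'x': 46, 'y': 2, 'z': 14, 'total': 62}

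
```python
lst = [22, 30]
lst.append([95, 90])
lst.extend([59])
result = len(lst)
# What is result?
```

After line 1: lst = [22, 30]
After line 2 (append adds [95, 90] as single element): lst = [22, 30, [95, 90]]
After line 3 (extend unpacks [59], adds 59): lst = [22, 30, [95, 90], 59]
After line 4: result = len(lst) = 4

4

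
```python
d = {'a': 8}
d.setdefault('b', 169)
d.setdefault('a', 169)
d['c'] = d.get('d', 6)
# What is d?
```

After line 1: d = {'a': 8}
After line 2 (setdefault adds 'b'=169): d = {'a': 8, 'b': 169}
After line 3 (setdefault 'a' no-op, already exists): d = {'a': 8, 'b': 169}
After line 4 (get('d', 6) returns default since 'd' not in d): d = {'a': 8, 'b': 169, 'c': 6}

{'a': 8, 'b': 169, 'c': 6}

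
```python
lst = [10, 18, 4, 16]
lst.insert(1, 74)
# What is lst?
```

[10, 74, 18, 4, 16]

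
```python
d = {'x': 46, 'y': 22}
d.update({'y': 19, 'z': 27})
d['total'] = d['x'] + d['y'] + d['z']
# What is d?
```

After line 1: d = {'x': 46, 'y': 22}
After line 2 (y overwritten, z added): d = {'x': 46, 'y': 19, 'z': 27}
After line 3 (total = 46 + 19 + 27 = 92): d = {'x': 46, 'y': 19, 'z': 27, 'total': 92}

{'x': 46, 'y': 19, 'z': 27, 'total': 92}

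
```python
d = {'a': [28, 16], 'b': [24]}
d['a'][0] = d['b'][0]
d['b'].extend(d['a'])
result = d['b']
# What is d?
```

After line 1: d = {'a': [28, 16], 'b': [24]}
After line 2 (a[0] = b[0] = 24): d = {'a': [24, 16], 'b': [24]}
After line 3 (b.extend(a) appends [24, 16]): d = {'a': [24, 16], 'b': [24, 24, 16]}
After line 4: result = d['b'] = [24, 24, 16]

{'a': [24, 16], 'b': [24, 24, 16]}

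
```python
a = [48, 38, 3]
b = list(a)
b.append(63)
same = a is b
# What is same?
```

After line 1: a = [48, 38, 3]
After line 2 (b = list(a) is a shallow copy, new object): a = [48, 38, 3], b = [48, 38, 3]
After line 3 (append only mutates b): a = [48, 38, 3], b = [48, 38, 3, 63]
After line 4 (same = a is b; different objects -> False): same = False

False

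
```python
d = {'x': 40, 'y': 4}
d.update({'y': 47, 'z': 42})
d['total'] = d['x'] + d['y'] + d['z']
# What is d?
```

After line 1: d = {'x': 40, 'y': 4}
After line 2 (y overwritten, z added): d = {'x': 40, 'y': 47, 'z': 42}
After line 3 (total = 40 + 47 + 42 = 129): d = {'x': 40, 'y': 47, 'z': 42, 'total': 129}

{'x': 40, 'y': 47, 'z': 42, 'total': 129}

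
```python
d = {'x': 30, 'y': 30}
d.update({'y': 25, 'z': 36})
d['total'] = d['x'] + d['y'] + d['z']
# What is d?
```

After line 1: d = {'x': 30, 'y': 30}
After line 2 (y overwritten, z added): d = {'x': 30, 'y': 25, 'z': 36}
After line 3 (total = 30 + 25 + 36 = 91): d = {'x': 30, 'y': 25, 'z': 36, 'total': 91}

{'x': 30, 'y': 25, 'z': 36, 'total': 91}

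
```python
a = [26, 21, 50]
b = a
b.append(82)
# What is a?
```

After line 1: a = [26, 21, 50]
After line 2 (b = a is an alias, same object): a = [26, 21, 50], b = [26, 21, 50]
After line 3 (b.append mutates the shared list): a = [26, 21, 50, 82], b = [26, 21, 50, 82]

[26, 21, 50, 82]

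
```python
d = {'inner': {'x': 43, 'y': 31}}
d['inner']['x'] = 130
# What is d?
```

After line 1: d = {'inner': {'x': 43, 'y': 31}}
After line 2 (inner x overwritten): d = {'inner': {'x': 130, 'y': 31}}

{'inner': {'x': 130, 'y': 31}}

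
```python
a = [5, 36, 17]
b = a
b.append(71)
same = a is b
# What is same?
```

After line 1: a = [5, 36, 17]
After line 2 (b = a is an alias, same object): a = [5, 36, 17], b = [5, 36, 17]
After line 3 (b.append mutates the shared list): a = [5, 36, 17, 71], b = [5, 36, 17, 71]
After line 4 (same = a is b; same object -> True): same = True

True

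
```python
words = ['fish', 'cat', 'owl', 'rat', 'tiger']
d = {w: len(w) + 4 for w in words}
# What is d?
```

{'fish': 8, 'cat': 7, 'owl': 7, 'rat': 7, 'tiger': 9}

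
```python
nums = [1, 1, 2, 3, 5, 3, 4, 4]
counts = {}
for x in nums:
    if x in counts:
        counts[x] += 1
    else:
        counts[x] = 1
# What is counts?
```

Initial: counts = {}, nums = [1, 1, 2, 3, 5, 3, 4, 4]
See 1: counts = {1: 1}
See 1: counts = {1: 2}
See 2: counts = {1: 2, 2: 1}
See 3: counts = {1: 2, 2: 1, 3: 1}
See 5: counts = {1: 2, 2: 1, 3: 1, 5: 1}
See 3: counts = {1: 2, 2: 1, 3: 2, 5: 1}
See 4: counts = {1: 2, 2: 1, 3: 2, 5: 1, 4: 1}
See 4: counts = {1: 2, 2: 1, 3: 2, 5: 1, 4: 2}

{1: 2, 2: 1, 3: 2, 5: 1, 4: 2}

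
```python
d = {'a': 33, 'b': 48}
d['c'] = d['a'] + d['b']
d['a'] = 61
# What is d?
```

After line 1: d = {'a': 33, 'b': 48}
After line 2 (d['c'] = 33 + 48): d = {'a': 33, 'b': 48, 'c': 81}
After line 3: d = {'a': 61, 'b': 48, 'c': 81}

{'a': 61, 'b': 48, 'c': 81}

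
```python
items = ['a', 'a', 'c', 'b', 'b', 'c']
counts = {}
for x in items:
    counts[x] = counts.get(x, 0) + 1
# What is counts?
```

Initial: counts = {}, items = ['a', 'a', 'c', 'b', 'b', 'c']
See 'a': counts = {'a': 1}
See 'a': counts = {'a': 2}
See 'c': counts = {'a': 2, 'c': 1}
See 'b': counts = {'a': 2, 'c': 1, 'b': 1}
See 'b': counts = {'a': 2, 'c': 1, 'b': 2}
See 'c': counts = {'a': 2, 'c': 2, 'b': 2}

{'a': 2, 'c': 2, 'b': 2}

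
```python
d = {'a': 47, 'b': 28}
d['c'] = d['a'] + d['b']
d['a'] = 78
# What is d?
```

After line 1: d = {'a': 47, 'b': 28}
After line 2 (d['c'] = 47 + 28): d = {'a': 47, 'b': 28, 'c': 75}
After line 3: d = {'a': 78, 'b': 28, 'c': 75}

{'a': 78, 'b': 28, 'c': 75}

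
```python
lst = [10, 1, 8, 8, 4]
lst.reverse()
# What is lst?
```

[4, 8, 8, 1, 10]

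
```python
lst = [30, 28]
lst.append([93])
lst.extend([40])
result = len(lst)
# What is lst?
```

After line 1: lst = [30, 28]
After line 2 (append adds [93] as single element): lst = [30, 28, [93]]
After line 3 (extend unpacks [40], adds 40): lst = [30, 28, [93], 40]
After line 4: result = len(lst) = 4

[30, 28, [93], 40]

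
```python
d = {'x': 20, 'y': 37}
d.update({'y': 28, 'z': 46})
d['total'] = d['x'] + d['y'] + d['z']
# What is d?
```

After line 1: d = {'x': 20, 'y': 37}
After line 2 (y overwritten, z added): d = {'x': 20, 'y': 28, 'z': 46}
After line 3 (total = 20 + 28 + 46 = 94): d = {'x': 20, 'y': 28, 'z': 46, 'total': 94}

{'x': 20, 'y': 28, 'z': 46, 'total': 94}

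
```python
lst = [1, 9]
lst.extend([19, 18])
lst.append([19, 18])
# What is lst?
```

After line 1: lst = [1, 9]
After line 2 (extend unpacks [19, 18]): lst = [1, 9, 19, 18]
After line 3 (append adds [19, 18] as single element): lst = [1, 9, 19, 18, [19, 18]]

[1, 9, 19, 18, [19, 18]]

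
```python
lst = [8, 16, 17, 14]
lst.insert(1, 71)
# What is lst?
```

[8, 71, 16, 17, 14]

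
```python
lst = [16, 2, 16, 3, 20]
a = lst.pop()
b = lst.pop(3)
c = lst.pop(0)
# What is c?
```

After line 1: lst = [16, 2, 16, 3, 20]
After line 2 (pop() -> a = 20): lst = [16, 2, 16, 3]
After line 3 (pop(3) -> b = 3): lst = [16, 2, 16]
After line 4 (pop(0) -> c = 16): lst = [2, 16]

16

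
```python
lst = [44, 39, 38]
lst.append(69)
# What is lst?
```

[44, 39, 38, 69]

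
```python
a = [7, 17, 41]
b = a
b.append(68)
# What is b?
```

After line 1: a = [7, 17, 41]
After line 2 (b = a is an alias, same object): a = [7, 17, 41], b = [7, 17, 41]
After line 3 (b.append mutates the shared list): a = [7, 17, 41, 68], b = [7, 17, 41, 68]

[7, 17, 41, 68]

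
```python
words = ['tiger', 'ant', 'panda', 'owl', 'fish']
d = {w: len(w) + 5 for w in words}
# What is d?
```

{'tiger': 10, 'ant': 8, 'panda': 10, 'owl': 8, 'fish': 9}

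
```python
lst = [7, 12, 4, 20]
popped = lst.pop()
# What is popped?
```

20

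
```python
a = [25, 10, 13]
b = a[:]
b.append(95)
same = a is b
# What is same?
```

After line 1: a = [25, 10, 13]
After line 2 (b = a[:] is a shallow copy, new object): a = [25, 10, 13], b = [25, 10, 13]
After line 3 (append only mutates b): a = [25, 10, 13], b = [25, 10, 13, 95]
After line 4 (same = a is b; different objects -> False): same = False

False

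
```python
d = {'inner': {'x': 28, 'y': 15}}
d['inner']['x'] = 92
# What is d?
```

After line 1: d = {'inner': {'x': 28, 'y': 15}}
After line 2 (inner x overwritten): d = {'inner': {'x': 92, 'y': 15}}

{'inner': {'x': 92, 'y': 15}}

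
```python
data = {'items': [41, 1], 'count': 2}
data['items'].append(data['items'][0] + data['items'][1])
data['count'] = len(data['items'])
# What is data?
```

After line 1: data = {'items': [41, 1], 'count': 2}
After line 2 (append 41 + 1 = 42): data = {'items': [41, 1, 42], 'count': 2}
After line 3 (count = len(items) = 3): data = {'items': [41, 1, 42], 'count': 3}

{'items': [41, 1, 42], 'count': 3}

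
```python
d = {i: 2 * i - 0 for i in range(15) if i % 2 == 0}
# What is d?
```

{0: 0, 2: 4, 4: 8, 6: 12, 8: 16, 10: 20, 12: 24, 14: 28}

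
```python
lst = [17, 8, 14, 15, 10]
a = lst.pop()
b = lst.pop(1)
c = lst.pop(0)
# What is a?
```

After line 1: lst = [17, 8, 14, 15, 10]
After line 2 (pop() -> a = 10): lst = [17, 8, 14, 15]
After line 3 (pop(1) -> b = 8): lst = [17, 14, 15]
After line 4 (pop(0) -> c = 17): lst = [14, 15]

10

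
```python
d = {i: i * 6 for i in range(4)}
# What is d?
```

{0: 0, 1: 6, 2: 12, 3: 18}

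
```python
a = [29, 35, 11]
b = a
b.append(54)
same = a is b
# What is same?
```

After line 1: a = [29, 35, 11]
After line 2 (b = a is an alias, same object): a = [29, 35, 11], b = [29, 35, 11]
After line 3 (b.append mutates the shared list): a = [29, 35, 11, 54], b = [29, 35, 11, 54]
After line 4 (same = a is b; same object -> True): same = True

True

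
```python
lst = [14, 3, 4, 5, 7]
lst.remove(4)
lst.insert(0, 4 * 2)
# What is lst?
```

After line 1: lst = [14, 3, 4, 5, 7]
After line 2 (remove first 4): lst = [14, 3, 5, 7]
After line 3 (insert 8 at index 0): lst = [8, 14, 3, 5, 7]

[8, 14, 3, 5, 7]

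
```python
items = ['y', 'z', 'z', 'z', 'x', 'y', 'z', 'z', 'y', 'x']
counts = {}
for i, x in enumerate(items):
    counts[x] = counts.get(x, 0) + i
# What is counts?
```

Initial: counts = {}, items = ['y', 'z', 'z', 'z', 'x', 'y', 'z', 'z', 'y', 'x']
i=0, x='y': counts = {'y': 0}
i=1, x='z': counts = {'y': 0, 'z': 1}
i=2, x='z': counts = {'y': 0, 'z': 3}
i=3, x='z': counts = {'y': 0, 'z': 6}
i=4, x='x': counts = {'y': 0, 'z': 6, 'x': 4}
i=5, x='y': counts = {'y': 5, 'z': 6, 'x': 4}
i=6, x='z': counts = {'y': 5, 'z': 12, 'x': 4}
i=7, x='z': counts = {'y': 5, 'z': 19, 'x': 4}
i=8, x='y': counts = {'y': 13, 'z': 19, 'x': 4}
i=9, x='x': counts = {'y': 13, 'z': 19, 'x': 13}

{'y': 13, 'z': 19, 'x': 13}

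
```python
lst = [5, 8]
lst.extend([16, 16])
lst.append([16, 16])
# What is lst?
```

After line 1: lst = [5, 8]
After line 2 (extend unpacks [16, 16]): lst = [5, 8, 16, 16]
After line 3 (append adds [16, 16] as single element): lst = [5, 8, 16, 16, [16, 16]]

[5, 8, 16, 16, [16, 16]]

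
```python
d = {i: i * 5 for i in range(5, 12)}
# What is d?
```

{5: 25, 6: 30, 7: 35, 8: 40, 9: 45, 10: 50, 11: 55}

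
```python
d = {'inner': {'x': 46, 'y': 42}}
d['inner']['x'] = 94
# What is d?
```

After line 1: d = {'inner': {'x': 46, 'y': 42}}
After line 2 (inner x overwritten): d = {'inner': {'x': 94, 'y': 42}}

{'inner': {'x': 94, 'y': 42}}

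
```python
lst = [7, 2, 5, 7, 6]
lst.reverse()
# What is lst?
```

[6, 7, 5, 2, 7]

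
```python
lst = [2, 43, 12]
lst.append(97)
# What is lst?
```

[2, 43, 12, 97]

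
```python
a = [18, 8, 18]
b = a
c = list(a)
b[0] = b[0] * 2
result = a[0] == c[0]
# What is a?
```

After line 1: a = [18, 8, 18]
After line 2 (b = a, alias): a = [18, 8, 18], b = [18, 8, 18]
After line 3 (c = list(a) is a copy, new object): c = [18, 8, 18]
After line 4 (b[0] = 18 * 2 = 36; mutates shared a/b): a = b = [36, 8, 18], c = [18, 8, 18]
After line 5 (a[0] = 36, c[0] = 18; result = False)

[36, 8, 18]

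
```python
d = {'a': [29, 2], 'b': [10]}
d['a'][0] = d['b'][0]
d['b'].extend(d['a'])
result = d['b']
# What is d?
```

After line 1: d = {'a': [29, 2], 'b': [10]}
After line 2 (a[0] = b[0] = 10): d = {'a': [10, 2], 'b': [10]}
After line 3 (b.extend(a) appends [10, 2]): d = {'a': [10, 2], 'b': [10, 10, 2]}
After line 4: result = d['b'] = [10, 10, 2]

{'a': [10, 2], 'b': [10, 10, 2]}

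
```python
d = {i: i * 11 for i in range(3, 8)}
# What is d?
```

{3: 33, 4: 44, 5: 55, 6: 66, 7: 77}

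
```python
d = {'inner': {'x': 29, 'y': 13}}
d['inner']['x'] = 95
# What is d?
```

After line 1: d = {'inner': {'x': 29, 'y': 13}}
After line 2 (inner x overwritten): d = {'inner': {'x': 95, 'y': 13}}

{'inner': {'x': 95, 'y': 13}}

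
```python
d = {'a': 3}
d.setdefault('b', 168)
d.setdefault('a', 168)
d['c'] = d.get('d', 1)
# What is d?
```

After line 1: d = {'a': 3}
After line 2 (setdefault adds 'b'=168): d = {'a': 3, 'b': 168}
After line 3 (setdefault 'a' no-op, already exists): d = {'a': 3, 'b': 168}
After line 4 (get('d', 1) returns default since 'd' not in d): d = {'a': 3, 'b': 168, 'c': 1}

{'a': 3, 'b': 168, 'c': 1}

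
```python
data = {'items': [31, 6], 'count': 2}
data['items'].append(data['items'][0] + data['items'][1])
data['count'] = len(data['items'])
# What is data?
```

After line 1: data = {'items': [31, 6], 'count': 2}
After line 2 (append 31 + 6 = 37): data = {'items': [31, 6, 37], 'count': 2}
After line 3 (count = len(items) = 3): data = {'items': [31, 6, 37], 'count': 3}

{'items': [31, 6, 37], 'count': 3}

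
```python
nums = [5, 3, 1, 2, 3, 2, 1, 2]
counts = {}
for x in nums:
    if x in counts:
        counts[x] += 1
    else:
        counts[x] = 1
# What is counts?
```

Initial: counts = {}, nums = [5, 3, 1, 2, 3, 2, 1, 2]
See 5: counts = {5: 1}
See 3: counts = {5: 1, 3: 1}
See 1: counts = {5: 1, 3: 1, 1: 1}
See 2: counts = {5: 1, 3: 1, 1: 1, 2: 1}
See 3: counts = {5: 1, 3: 2, 1: 1, 2: 1}
See 2: counts = {5: 1, 3: 2, 1: 1, 2: 2}
See 1: counts = {5: 1, 3: 2, 1: 2, 2: 2}
See 2: counts = {5: 1, 3: 2, 1: 2, 2: 3}

{5: 1, 3: 2, 1: 2, 2: 3}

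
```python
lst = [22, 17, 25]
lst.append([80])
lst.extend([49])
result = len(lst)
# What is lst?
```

After line 1: lst = [22, 17, 25]
After line 2 (append adds [80] as single element): lst = [22, 17, 25, [80]]
After line 3 (extend unpacks [49], adds 49): lst = [22, 17, 25, [80], 49]
After line 4: result = len(lst) = 5

[22, 17, 25, [80], 49]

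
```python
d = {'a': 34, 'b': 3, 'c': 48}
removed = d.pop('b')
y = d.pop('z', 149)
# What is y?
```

After line 1: d = {'a': 34, 'b': 3, 'c': 48}
After line 2 (pop 'b' returns 3): d = {'a': 34, 'c': 48}, removed = 3
After line 3 (pop 'z' missing, returns default 149): d = {'a': 34, 'c': 48}, y = 149

149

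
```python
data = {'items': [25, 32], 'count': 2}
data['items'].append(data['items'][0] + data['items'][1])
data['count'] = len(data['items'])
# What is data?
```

After line 1: data = {'items': [25, 32], 'count': 2}
After line 2 (append 25 + 32 = 57): data = {'items': [25, 32, 57], 'count': 2}
After line 3 (count = len(items) = 3): data = {'items': [25, 32, 57], 'count': 3}

{'items': [25, 32, 57], 'count': 3}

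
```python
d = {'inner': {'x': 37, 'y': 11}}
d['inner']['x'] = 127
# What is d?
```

After line 1: d = {'inner': {'x': 37, 'y': 11}}
After line 2 (inner x overwritten): d = {'inner': {'x': 127, 'y': 11}}

{'inner': {'x': 127, 'y': 11}}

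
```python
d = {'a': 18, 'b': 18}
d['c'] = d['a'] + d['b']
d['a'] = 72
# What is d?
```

After line 1: d = {'a': 18, 'b': 18}
After line 2 (d['c'] = 18 + 18): d = {'a': 18, 'b': 18, 'c': 36}
After line 3: d = {'a': 72, 'b': 18, 'c': 36}

{'a': 72, 'b': 18, 'c': 36}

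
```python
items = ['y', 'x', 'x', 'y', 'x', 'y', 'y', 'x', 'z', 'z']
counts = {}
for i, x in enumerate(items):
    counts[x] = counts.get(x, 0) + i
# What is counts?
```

Initial: counts = {}, items = ['y', 'x', 'x', 'y', 'x', 'y', 'y', 'x', 'z', 'z']
i=0, x='y': counts = {'y': 0}
i=1, x='x': counts = {'y': 0, 'x': 1}
i=2, x='x': counts = {'y': 0, 'x': 3}
i=3, x='y': counts = {'y': 3, 'x': 3}
i=4, x='x': counts = {'y': 3, 'x': 7}
i=5, x='y': counts = {'y': 8, 'x': 7}
i=6, x='y': counts = {'y': 14, 'x': 7}
i=7, x='x': counts = {'y': 14, 'x': 14}
i=8, x='z': counts = {'y': 14, 'x': 14, 'z': 8}
i=9, x='z': counts = {'y': 14, 'x': 14, 'z': 17}

{'y': 14, 'x': 14, 'z': 17}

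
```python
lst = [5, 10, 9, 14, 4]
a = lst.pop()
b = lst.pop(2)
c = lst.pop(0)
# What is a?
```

After line 1: lst = [5, 10, 9, 14, 4]
After line 2 (pop() -> a = 4): lst = [5, 10, 9, 14]
After line 3 (pop(2) -> b = 9): lst = [5, 10, 14]
After line 4 (pop(0) -> c = 5): lst = [10, 14]

4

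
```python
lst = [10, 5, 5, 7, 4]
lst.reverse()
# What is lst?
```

[4, 7, 5, 5, 10]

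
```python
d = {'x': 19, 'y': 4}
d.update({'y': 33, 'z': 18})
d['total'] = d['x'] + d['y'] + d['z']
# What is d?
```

After line 1: d = {'x': 19, 'y': 4}
After line 2 (y overwritten, z added): d = {'x': 19, 'y': 33, 'z': 18}
After line 3 (total = 19 + 33 + 18 = 70): d = {'x': 19, 'y': 33, 'z': 18, 'total': 70}

{'x': 19, 'y': 33, 'z': 18, 'total': 70}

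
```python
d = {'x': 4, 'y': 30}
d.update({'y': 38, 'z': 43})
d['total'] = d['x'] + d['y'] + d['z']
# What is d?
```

After line 1: d = {'x': 4, 'y': 30}
After line 2 (y overwritten, z added): d = {'x': 4, 'y': 38, 'z': 43}
After line 3 (total = 4 + 38 + 43 = 85): d = {'x': 4, 'y': 38, 'z': 43, 'total': 85}

{'x': 4, 'y': 38, 'z': 43, 'total': 85}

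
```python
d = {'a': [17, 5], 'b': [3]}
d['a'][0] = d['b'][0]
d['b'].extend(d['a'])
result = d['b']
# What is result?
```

After line 1: d = {'a': [17, 5], 'b': [3]}
After line 2 (a[0] = b[0] = 3): d = {'a': [3, 5], 'b': [3]}
After line 3 (b.extend(a) appends [3, 5]): d = {'a': [3, 5], 'b': [3, 3, 5]}
After line 4: result = d['b'] = [3, 3, 5]

[3, 3, 5]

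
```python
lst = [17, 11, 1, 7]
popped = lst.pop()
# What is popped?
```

7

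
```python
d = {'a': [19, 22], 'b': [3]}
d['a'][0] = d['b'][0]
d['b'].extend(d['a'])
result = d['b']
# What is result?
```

After line 1: d = {'a': [19, 22], 'b': [3]}
After line 2 (a[0] = b[0] = 3): d = {'a': [3, 22], 'b': [3]}
After line 3 (b.extend(a) appends [3, 22]): d = {'a': [3, 22], 'b': [3, 3, 22]}
After line 4: result = d['b'] = [3, 3, 22]

[3, 3, 22]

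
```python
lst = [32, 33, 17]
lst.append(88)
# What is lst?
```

[32, 33, 17, 88]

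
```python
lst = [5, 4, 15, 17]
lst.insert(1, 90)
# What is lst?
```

[5, 90, 4, 15, 17]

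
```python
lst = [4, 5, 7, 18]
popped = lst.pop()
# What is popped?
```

18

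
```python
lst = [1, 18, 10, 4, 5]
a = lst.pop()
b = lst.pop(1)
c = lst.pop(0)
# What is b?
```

After line 1: lst = [1, 18, 10, 4, 5]
After line 2 (pop() -> a = 5): lst = [1, 18, 10, 4]
After line 3 (pop(1) -> b = 18): lst = [1, 10, 4]
After line 4 (pop(0) -> c = 1): lst = [10, 4]

18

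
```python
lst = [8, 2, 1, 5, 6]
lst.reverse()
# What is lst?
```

[6, 5, 1, 2, 8]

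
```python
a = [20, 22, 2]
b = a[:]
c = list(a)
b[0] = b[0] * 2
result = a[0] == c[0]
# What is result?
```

After line 1: a = [20, 22, 2]
After line 2 (b = a[:], copy): a = [20, 22, 2], b = [20, 22, 2]
After line 3 (c = list(a) is a copy, new object): c = [20, 22, 2]
After line 4 (b[0] = 20 * 2 = 40; only b mutates (copy)): a = [20, 22, 2], b = [40, 22, 2], c = [20, 22, 2]
After line 5 (a[0] = 20, c[0] = 20; result = True)

True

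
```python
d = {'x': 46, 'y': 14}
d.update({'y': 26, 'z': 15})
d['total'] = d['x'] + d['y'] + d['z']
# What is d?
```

After line 1: d = {'x': 46, 'y': 14}
After line 2 (y overwritten, z added): d = {'x': 46, 'y': 26, 'z': 15}
After line 3 (total = 46 + 26 + 15 = 87): d = {'x': 46, 'y': 26, 'z': 15, 'total': 87}

{'x': 46, 'y': 26, 'z': 15, 'total': 87}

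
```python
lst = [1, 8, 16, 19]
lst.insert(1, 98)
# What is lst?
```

[1, 98, 8, 16, 19]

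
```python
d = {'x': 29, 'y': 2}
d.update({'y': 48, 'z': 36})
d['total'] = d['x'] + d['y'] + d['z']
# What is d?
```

After line 1: d = {'x': 29, 'y': 2}
After line 2 (y overwritten, z added): d = {'x': 29, 'y': 48, 'z': 36}
After line 3 (total = 29 + 48 + 36 = 113): d = {'x': 29, 'y': 48, 'z': 36, 'total': 113}

{'x': 29, 'y': 48, 'z': 36, 'total': 113}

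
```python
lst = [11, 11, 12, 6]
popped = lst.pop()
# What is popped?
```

6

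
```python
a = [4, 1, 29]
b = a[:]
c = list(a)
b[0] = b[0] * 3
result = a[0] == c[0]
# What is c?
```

After line 1: a = [4, 1, 29]
After line 2 (b = a[:], copy): a = [4, 1, 29], b = [4, 1, 29]
After line 3 (c = list(a) is a copy, new object): c = [4, 1, 29]
After line 4 (b[0] = 4 * 3 = 12; only b mutates (copy)): a = [4, 1, 29], b = [12, 1, 29], c = [4, 1, 29]
After line 5 (a[0] = 4, c[0] = 4; result = True)

[4, 1, 29]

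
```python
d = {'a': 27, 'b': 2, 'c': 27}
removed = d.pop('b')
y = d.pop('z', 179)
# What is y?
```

After line 1: d = {'a': 27, 'b': 2, 'c': 27}
After line 2 (pop 'b' returns 2): d = {'a': 27, 'c': 27}, removed = 2
After line 3 (pop 'z' missing, returns default 179): d = {'a': 27, 'c': 27}, y = 179

179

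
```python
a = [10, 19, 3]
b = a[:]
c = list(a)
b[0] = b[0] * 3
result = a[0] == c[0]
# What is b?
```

After line 1: a = [10, 19, 3]
After line 2 (b = a[:], copy): a = [10, 19, 3], b = [10, 19, 3]
After line 3 (c = list(a) is a copy, new object): c = [10, 19, 3]
After line 4 (b[0] = 10 * 3 = 30; only b mutates (copy)): a = [10, 19, 3], b = [30, 19, 3], c = [10, 19, 3]
After line 5 (a[0] = 10, c[0] = 10; result = True)

[30, 19, 3]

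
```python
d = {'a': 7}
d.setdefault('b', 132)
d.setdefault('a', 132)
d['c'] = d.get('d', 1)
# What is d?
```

After line 1: d = {'a': 7}
After line 2 (setdefault adds 'b'=132): d = {'a': 7, 'b': 132}
After line 3 (setdefault 'a' no-op, already exists): d = {'a': 7, 'b': 132}
After line 4 (get('d', 1) returns default since 'd' not in d): d = {'a': 7, 'b': 132, 'c': 1}

{'a': 7, 'b': 132, 'c': 1}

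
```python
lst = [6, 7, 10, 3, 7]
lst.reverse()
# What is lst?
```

[7, 3, 10, 7, 6]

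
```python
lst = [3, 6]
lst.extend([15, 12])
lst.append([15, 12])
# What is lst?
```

After line 1: lst = [3, 6]
After line 2 (extend unpacks [15, 12]): lst = [3, 6, 15, 12]
After line 3 (append adds [15, 12] as single element): lst = [3, 6, 15, 12, [15, 12]]

[3, 6, 15, 12, [15, 12]]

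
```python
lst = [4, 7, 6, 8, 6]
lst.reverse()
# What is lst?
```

[6, 8, 6, 7, 4]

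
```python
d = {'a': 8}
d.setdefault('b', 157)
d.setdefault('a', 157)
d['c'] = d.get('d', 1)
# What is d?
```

After line 1: d = {'a': 8}
After line 2 (setdefault adds 'b'=157): d = {'a': 8, 'b': 157}
After line 3 (setdefault 'a' no-op, already exists): d = {'a': 8, 'b': 157}
After line 4 (get('d', 1) returns default since 'd' not in d): d = {'a': 8, 'b': 157, 'c': 1}

{'a': 8, 'b': 157, 'c': 1}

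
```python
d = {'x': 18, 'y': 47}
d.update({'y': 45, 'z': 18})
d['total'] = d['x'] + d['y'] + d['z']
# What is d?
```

After line 1: d = {'x': 18, 'y': 47}
After line 2 (y overwritten, z added): d = {'x': 18, 'y': 45, 'z': 18}
After line 3 (total = 18 + 45 + 18 = 81): d = {'x': 18, 'y': 45, 'z': 18, 'total': 81}

{'x': 18, 'y': 45, 'z': 18, 'total': 81}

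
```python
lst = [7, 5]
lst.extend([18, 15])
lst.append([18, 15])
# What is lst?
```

After line 1: lst = [7, 5]
After line 2 (extend unpacks [18, 15]): lst = [7, 5, 18, 15]
After line 3 (append adds [18, 15] as single element): lst = [7, 5, 18, 15, [18, 15]]

[7, 5, 18, 15, [18, 15]]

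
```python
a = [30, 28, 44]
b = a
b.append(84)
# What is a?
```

After line 1: a = [30, 28, 44]
After line 2 (b = a is an alias, same object): a = [30, 28, 44], b = [30, 28, 44]
After line 3 (b.append mutates the shared list): a = [30, 28, 44, 84], b = [30, 28, 44, 84]

[30, 28, 44, 84]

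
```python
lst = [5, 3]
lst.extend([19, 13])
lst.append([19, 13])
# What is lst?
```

After line 1: lst = [5, 3]
After line 2 (extend unpacks [19, 13]): lst = [5, 3, 19, 13]
After line 3 (append adds [19, 13] as single element): lst = [5, 3, 19, 13, [19, 13]]

[5, 3, 19, 13, [19, 13]]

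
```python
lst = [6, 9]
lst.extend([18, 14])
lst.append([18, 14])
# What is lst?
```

After line 1: lst = [6, 9]
After line 2 (extend unpacks [18, 14]): lst = [6, 9, 18, 14]
After line 3 (append adds [18, 14] as single element): lst = [6, 9, 18, 14, [18, 14]]

[6, 9, 18, 14, [18, 14]]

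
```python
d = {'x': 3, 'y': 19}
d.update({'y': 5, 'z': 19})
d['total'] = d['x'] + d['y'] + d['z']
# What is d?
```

After line 1: d = {'x': 3, 'y': 19}
After line 2 (y overwritten, z added): d = {'x': 3, 'y': 5, 'z': 19}
After line 3 (total = 3 + 5 + 19 = 27): d = {'x': 3, 'y': 5, 'z': 19, 'total': 27}

{'x': 3, 'y': 5, 'z': 19, 'total': 27}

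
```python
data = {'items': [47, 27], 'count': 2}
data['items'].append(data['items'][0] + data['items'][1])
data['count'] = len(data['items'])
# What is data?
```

After line 1: data = {'items': [47, 27], 'count': 2}
After line 2 (append 47 + 27 = 74): data = {'items': [47, 27, 74], 'count': 2}
After line 3 (count = len(items) = 3): data = {'items': [47, 27, 74], 'count': 3}

{'items': [47, 27, 74], 'count': 3}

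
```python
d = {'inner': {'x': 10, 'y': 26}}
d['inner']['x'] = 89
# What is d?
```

After line 1: d = {'inner': {'x': 10, 'y': 26}}
After line 2 (inner x overwritten): d = {'inner': {'x': 89, 'y': 26}}

{'inner': {'x': 89, 'y': 26}}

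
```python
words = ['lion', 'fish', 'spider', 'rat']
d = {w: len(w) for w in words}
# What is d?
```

{'lion': 4, 'fish': 4, 'spider': 6, 'rat': 3}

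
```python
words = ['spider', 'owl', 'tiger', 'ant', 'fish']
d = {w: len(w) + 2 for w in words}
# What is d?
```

{'spider': 8, 'owl': 5, 'tiger': 7, 'ant': 5, 'fish': 6}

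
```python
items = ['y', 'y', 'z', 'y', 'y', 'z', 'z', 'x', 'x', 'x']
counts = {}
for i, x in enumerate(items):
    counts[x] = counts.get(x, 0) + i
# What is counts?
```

Initial: counts = {}, items = ['y', 'y', 'z', 'y', 'y', 'z', 'z', 'x', 'x', 'x']
i=0, x='y': counts = {'y': 0}
i=1, x='y': counts = {'y': 1}
i=2, x='z': counts = {'y': 1, 'z': 2}
i=3, x='y': counts = {'y': 4, 'z': 2}
i=4, x='y': counts = {'y': 8, 'z': 2}
i=5, x='z': counts = {'y': 8, 'z': 7}
i=6, x='z': counts = {'y': 8, 'z': 13}
i=7, x='x': counts = {'y': 8, 'z': 13, 'x': 7}
i=8, x='x': counts = {'y': 8, 'z': 13, 'x': 15}
i=9, x='x': counts = {'y': 8, 'z': 13, 'x': 24}

{'y': 8, 'z': 13, 'x': 24}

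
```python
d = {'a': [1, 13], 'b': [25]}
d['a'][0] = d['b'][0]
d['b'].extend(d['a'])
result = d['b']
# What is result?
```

After line 1: d = {'a': [1, 13], 'b': [25]}
After line 2 (a[0] = b[0] = 25): d = {'a': [25, 13], 'b': [25]}
After line 3 (b.extend(a) appends [25, 13]): d = {'a': [25, 13], 'b': [25, 25, 13]}
After line 4: result = d['b'] = [25, 25, 13]

[25, 25, 13]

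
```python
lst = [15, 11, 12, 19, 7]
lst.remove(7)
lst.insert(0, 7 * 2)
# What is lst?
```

After line 1: lst = [15, 11, 12, 19, 7]
After line 2 (remove first 7): lst = [15, 11, 12, 19]
After line 3 (insert 14 at index 0): lst = [14, 15, 11, 12, 19]

[14, 15, 11, 12, 19]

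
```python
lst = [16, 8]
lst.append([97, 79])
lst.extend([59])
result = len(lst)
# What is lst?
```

After line 1: lst = [16, 8]
After line 2 (append adds [97, 79] as single element): lst = [16, 8, [97, 79]]
After line 3 (extend unpacks [59], adds 59): lst = [16, 8, [97, 79], 59]
After line 4: result = len(lst) = 4

[16, 8, [97, 79], 59]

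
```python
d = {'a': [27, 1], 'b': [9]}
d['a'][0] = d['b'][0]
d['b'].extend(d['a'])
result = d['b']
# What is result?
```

After line 1: d = {'a': [27, 1], 'b': [9]}
After line 2 (a[0] = b[0] = 9): d = {'a': [9, 1], 'b': [9]}
After line 3 (b.extend(a) appends [9, 1]): d = {'a': [9, 1], 'b': [9, 9, 1]}
After line 4: result = d['b'] = [9, 9, 1]

[9, 9, 1]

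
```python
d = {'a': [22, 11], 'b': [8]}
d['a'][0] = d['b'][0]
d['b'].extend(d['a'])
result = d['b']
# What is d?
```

After line 1: d = {'a': [22, 11], 'b': [8]}
After line 2 (a[0] = b[0] = 8): d = {'a': [8, 11], 'b': [8]}
After line 3 (b.extend(a) appends [8, 11]): d = {'a': [8, 11], 'b': [8, 8, 11]}
After line 4: result = d['b'] = [8, 8, 11]

{'a': [8, 11], 'b': [8, 8, 11]}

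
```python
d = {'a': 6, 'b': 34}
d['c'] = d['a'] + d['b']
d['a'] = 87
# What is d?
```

After line 1: d = {'a': 6, 'b': 34}
After line 2 (d['c'] = 6 + 34): d = {'a': 6, 'b': 34, 'c': 40}
After line 3: d = {'a': 87, 'b': 34, 'c': 40}

{'a': 87, 'b': 34, 'c': 40}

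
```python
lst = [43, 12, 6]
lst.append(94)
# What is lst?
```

[43, 12, 6, 94]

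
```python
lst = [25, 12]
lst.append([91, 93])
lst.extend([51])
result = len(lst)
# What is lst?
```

After line 1: lst = [25, 12]
After line 2 (append adds [91, 93] as single element): lst = [25, 12, [91, 93]]
After line 3 (extend unpacks [51], adds 51): lst = [25, 12, [91, 93], 51]
After line 4: result = len(lst) = 4

[25, 12, [91, 93], 51]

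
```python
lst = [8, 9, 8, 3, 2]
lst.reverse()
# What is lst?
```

[2, 3, 8, 9, 8]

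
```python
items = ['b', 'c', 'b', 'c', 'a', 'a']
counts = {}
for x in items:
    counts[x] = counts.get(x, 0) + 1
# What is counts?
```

Initial: counts = {}, items = ['b', 'c', 'b', 'c', 'a', 'a']
See 'b': counts = {'b': 1}
See 'c': counts = {'b': 1, 'c': 1}
See 'b': counts = {'b': 2, 'c': 1}
See 'c': counts = {'b': 2, 'c': 2}
See 'a': counts = {'b': 2, 'c': 2, 'a': 1}
See 'a': counts = {'b': 2, 'c': 2, 'a': 2}

{'b': 2, 'c': 2, 'a': 2}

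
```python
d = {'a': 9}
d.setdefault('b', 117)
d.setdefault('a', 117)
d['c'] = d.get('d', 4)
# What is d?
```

After line 1: d = {'a': 9}
After line 2 (setdefault adds 'b'=117): d = {'a': 9, 'b': 117}
After line 3 (setdefault 'a' no-op, already exists): d = {'a': 9, 'b': 117}
After line 4 (get('d', 4) returns default since 'd' not in d): d = {'a': 9, 'b': 117, 'c': 4}

{'a': 9, 'b': 117, 'c': 4}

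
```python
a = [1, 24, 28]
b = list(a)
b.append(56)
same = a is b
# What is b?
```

After line 1: a = [1, 24, 28]
After line 2 (b = list(a) is a shallow copy, new object): a = [1, 24, 28], b = [1, 24, 28]
After line 3 (append only mutates b): a = [1, 24, 28], b = [1, 24, 28, 56]
After line 4 (same = a is b; different objects -> False): same = False

[1, 24, 28, 56]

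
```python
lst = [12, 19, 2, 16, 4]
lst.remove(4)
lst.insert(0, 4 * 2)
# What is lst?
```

After line 1: lst = [12, 19, 2, 16, 4]
After line 2 (remove first 4): lst = [12, 19, 2, 16]
After line 3 (insert 8 at index 0): lst = [8, 12, 19, 2, 16]

[8, 12, 19, 2, 16]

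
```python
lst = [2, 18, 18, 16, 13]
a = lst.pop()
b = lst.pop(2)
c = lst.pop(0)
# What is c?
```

After line 1: lst = [2, 18, 18, 16, 13]
After line 2 (pop() -> a = 13): lst = [2, 18, 18, 16]
After line 3 (pop(2) -> b = 18): lst = [2, 18, 16]
After line 4 (pop(0) -> c = 2): lst = [18, 16]

2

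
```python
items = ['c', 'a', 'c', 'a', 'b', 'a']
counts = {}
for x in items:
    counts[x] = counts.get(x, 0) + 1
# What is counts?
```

Initial: counts = {}, items = ['c', 'a', 'c', 'a', 'b', 'a']
See 'c': counts = {'c': 1}
See 'a': counts = {'c': 1, 'a': 1}
See 'c': counts = {'c': 2, 'a': 1}
See 'a': counts = {'c': 2, 'a': 2}
See 'b': counts = {'c': 2, 'a': 2, 'b': 1}
See 'a': counts = {'c': 2, 'a': 3, 'b': 1}

{'c': 2, 'a': 3, 'b': 1}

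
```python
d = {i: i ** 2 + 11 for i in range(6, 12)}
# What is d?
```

{6: 47, 7: 60, 8: 75, 9: 92, 10: 111, 11: 132}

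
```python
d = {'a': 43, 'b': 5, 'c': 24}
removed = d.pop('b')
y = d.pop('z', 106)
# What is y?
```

After line 1: d = {'a': 43, 'b': 5, 'c': 24}
After line 2 (pop 'b' returns 5): d = {'a': 43, 'c': 24}, removed = 5
After line 3 (pop 'z' missing, returns default 106): d = {'a': 43, 'c': 24}, y = 106

106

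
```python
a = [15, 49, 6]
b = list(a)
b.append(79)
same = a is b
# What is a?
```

After line 1: a = [15, 49, 6]
After line 2 (b = list(a) is a shallow copy, new object): a = [15, 49, 6], b = [15, 49, 6]
After line 3 (append only mutates b): a = [15, 49, 6], b = [15, 49, 6, 79]
After line 4 (same = a is b; different objects -> False): same = False

[15, 49, 6]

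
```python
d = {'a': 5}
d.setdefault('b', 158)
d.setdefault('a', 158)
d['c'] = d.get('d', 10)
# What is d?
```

After line 1: d = {'a': 5}
After line 2 (setdefault adds 'b'=158): d = {'a': 5, 'b': 158}
After line 3 (setdefault 'a' no-op, already exists): d = {'a': 5, 'b': 158}
After line 4 (get('d', 10) returns default since 'd' not in d): d = {'a': 5, 'b': 158, 'c': 10}

{'a': 5, 'b': 158, 'c': 10}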